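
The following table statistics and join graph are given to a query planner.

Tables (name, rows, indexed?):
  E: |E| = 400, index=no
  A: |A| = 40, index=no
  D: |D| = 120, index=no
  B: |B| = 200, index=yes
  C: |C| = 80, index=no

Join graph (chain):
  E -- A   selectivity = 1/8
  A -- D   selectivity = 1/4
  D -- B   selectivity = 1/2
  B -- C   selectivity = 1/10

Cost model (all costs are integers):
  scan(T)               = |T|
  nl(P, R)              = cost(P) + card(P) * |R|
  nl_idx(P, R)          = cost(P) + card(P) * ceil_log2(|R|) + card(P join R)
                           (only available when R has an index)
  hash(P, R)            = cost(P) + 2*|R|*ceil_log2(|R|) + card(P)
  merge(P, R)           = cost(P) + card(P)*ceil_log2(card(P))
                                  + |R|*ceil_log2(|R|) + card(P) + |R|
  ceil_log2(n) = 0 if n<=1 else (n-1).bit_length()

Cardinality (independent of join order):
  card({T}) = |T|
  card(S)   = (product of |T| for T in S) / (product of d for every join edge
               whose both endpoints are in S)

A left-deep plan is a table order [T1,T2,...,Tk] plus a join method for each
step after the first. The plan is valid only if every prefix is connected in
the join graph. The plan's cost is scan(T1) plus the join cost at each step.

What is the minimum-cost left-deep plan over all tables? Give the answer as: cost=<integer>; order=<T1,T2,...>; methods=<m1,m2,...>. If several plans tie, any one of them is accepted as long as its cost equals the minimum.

Selinger DP (subsets sized 1..n):
  {E}: scan cost=400, card=400
  {A}: scan cost=40, card=40
  {D}: scan cost=120, card=120
  {B}: scan cost=200, card=200
  {C}: scan cost=80, card=80
  {AE}: card=2000; try (A,hash)→1280, (E,merge)→4320, (A,merge)→4680, (E,hash)→7280, (E,nl)→16040, (A,nl)→16400; best=1280 via (A,hash)
  {AD}: card=1200; try (A,hash)→720, (D,merge)→1280, (A,merge)→1360, (D,hash)→1760, (D,nl)→4840, (A,nl)→4920; best=720 via (A,hash)
  {BD}: card=12000; try (D,hash)→2080, (B,merge)→2880, (D,merge)→2960, (B,hash)→3440, (B,nl_idx)→13080, (B,nl)→24120 …(+1); best=2080 via (D,hash)
  {BC}: card=1600; try (C,hash)→1520, (B,nl_idx)→2320, (B,merge)→2520, (C,merge)→2640, (B,hash)→3360, (B,nl)→16080 …(+1); best=1520 via (C,hash)
  {ADE}: card=60000; try (D,hash)→4960, (E,hash)→9120, (E,merge)→19120, (D,merge)→26240, (D,nl)→241280, (E,nl)→480720; best=4960 via (D,hash)
  {ABD}: card=120000; try (B,hash)→5120, (A,hash)→14560, (B,merge)→16920, (B,nl_idx)→130320, (A,merge)→182360, (B,nl)→240720 …(+1); best=5120 via (B,hash)
  {BCD}: card=96000; try (D,hash)→4800, (C,hash)→15200, (D,merge)→21680, (C,merge)→182720, (D,nl)→193520, (C,nl)→962080; best=4800 via (D,hash)
  {ABDE}: card=6000000; try (B,hash)→68160, (E,hash)→132320, (B,merge)→1026760, (E,merge)→2169120, (B,nl_idx)→6484960, (B,nl)→12004960 …(+1); best=68160 via (B,hash)
  {ABCD}: card=960000; try (A,hash)→101280, (C,hash)→126240, (A,merge)→1733080, (C,merge)→2165760, (A,nl)→3844800, (C,nl)→9605120; best=101280 via (A,hash)
  {ABCDE}: card=48000000; try (E,hash)→1068480, (C,hash)→6069280, (E,merge)→20265280, (C,merge)→144068800, (E,nl)→384101280, (C,nl)→480068160; best=1068480 via (E,hash)

cost=1068480; order=B,C,D,A,E; methods=hash,hash,hash,hash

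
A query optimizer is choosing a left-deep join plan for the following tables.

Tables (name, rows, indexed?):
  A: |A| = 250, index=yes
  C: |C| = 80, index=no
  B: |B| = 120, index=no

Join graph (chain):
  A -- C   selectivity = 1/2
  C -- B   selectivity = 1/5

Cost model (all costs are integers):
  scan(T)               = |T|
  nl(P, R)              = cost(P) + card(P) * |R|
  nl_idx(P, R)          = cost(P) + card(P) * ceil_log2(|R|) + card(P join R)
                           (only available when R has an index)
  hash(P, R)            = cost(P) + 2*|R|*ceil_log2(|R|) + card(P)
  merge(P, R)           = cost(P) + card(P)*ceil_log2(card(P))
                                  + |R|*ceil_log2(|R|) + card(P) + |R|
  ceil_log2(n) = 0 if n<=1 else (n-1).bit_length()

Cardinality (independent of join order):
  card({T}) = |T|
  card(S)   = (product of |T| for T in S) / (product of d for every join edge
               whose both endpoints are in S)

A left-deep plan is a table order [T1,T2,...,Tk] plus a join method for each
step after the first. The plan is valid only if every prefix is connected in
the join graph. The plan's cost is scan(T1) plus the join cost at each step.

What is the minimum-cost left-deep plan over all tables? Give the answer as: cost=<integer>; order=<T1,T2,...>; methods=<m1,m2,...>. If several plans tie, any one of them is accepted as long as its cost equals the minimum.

cost=7280; order=B,C,A; methods=hash,hash

Selinger DP (subsets sized 1..n):
  {A}: scan cost=250, card=250
  {C}: scan cost=80, card=80
  {B}: scan cost=120, card=120
  {AC}: card=10000; try (C,hash)→1620, (A,merge)→2970, (C,merge)→3140, (A,hash)→4160, (A,nl_idx)→10720, (A,nl)→20080 …(+1); best=1620 via (C,hash)
  {BC}: card=1920; try (C,hash)→1360, (B,merge)→1680, (C,merge)→1720, (B,hash)→1840, (B,nl)→9680, (C,nl)→9720; best=1360 via (C,hash)
  {ABC}: card=240000; try (A,hash)→7280, (B,hash)→13300, (A,merge)→26650, (B,merge)→152580, (A,nl_idx)→256720, (A,nl)→481360 …(+1); best=7280 via (A,hash)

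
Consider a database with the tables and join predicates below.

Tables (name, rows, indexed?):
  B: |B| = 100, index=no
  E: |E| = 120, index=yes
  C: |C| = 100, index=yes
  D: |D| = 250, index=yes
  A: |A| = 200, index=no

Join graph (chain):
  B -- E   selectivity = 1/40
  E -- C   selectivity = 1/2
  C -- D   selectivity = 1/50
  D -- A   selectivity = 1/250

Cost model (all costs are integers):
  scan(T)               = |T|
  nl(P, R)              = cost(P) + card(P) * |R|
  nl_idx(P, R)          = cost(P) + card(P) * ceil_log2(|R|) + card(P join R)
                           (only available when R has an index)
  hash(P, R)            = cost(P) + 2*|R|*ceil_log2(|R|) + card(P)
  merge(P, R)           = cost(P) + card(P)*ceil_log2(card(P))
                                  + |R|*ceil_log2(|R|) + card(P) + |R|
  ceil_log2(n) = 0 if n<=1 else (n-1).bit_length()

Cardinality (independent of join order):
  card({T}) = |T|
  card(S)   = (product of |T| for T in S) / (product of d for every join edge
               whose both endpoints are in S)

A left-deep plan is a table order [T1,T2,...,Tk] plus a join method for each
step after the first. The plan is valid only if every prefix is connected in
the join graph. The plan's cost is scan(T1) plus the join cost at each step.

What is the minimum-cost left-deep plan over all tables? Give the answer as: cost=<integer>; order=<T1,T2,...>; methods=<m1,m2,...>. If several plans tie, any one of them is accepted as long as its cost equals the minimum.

Selinger DP (subsets sized 1..n):
  {B}: scan cost=100, card=100
  {E}: scan cost=120, card=120
  {C}: scan cost=100, card=100
  {D}: scan cost=250, card=250
  {A}: scan cost=200, card=200
  {BE}: card=300; try (E,nl_idx)→1100, (B,hash)→1640, (E,merge)→1860, (E,hash)→1880, (B,merge)→1880, (E,nl)→12100 …(+1); best=1100 via (E,nl_idx)
  {CE}: card=6000; try (C,hash)→1640, (E,merge)→1860, (E,hash)→1880, (C,merge)→1880, (E,nl_idx)→6800, (C,nl_idx)→6960 …(+2); best=1640 via (C,hash)
  {CD}: card=500; try (D,nl_idx)→1400, (C,hash)→1900, (C,nl_idx)→2500, (D,merge)→3150, (C,merge)→3300, (D,hash)→4200 …(+2); best=1400 via (D,nl_idx)
  {AD}: card=200; try (D,nl_idx)→2000, (A,hash)→3700, (D,merge)→4250, (A,merge)→4300, (D,hash)→4400, (D,nl)→50200 …(+1); best=2000 via (D,nl_idx)
  {BCE}: card=15000; try (C,hash)→2800, (C,merge)→4900, (B,hash)→9040, (C,nl_idx)→18200, (C,nl)→31100, (B,merge)→86440 …(+1); best=2800 via (C,hash)
  {CDE}: card=30000; try (E,hash)→3580, (E,merge)→7360, (D,hash)→11640, (E,nl_idx)→34900, (E,nl)→61400, (D,nl_idx)→79640 …(+2); best=3580 via (E,hash)
  {ACD}: card=400; try (C,hash)→3600, (C,nl_idx)→3800, (C,merge)→4600, (A,hash)→5100, (A,merge)→8200, (C,nl)→22000 …(+1); best=3600 via (C,hash)
  {BCDE}: card=75000; try (D,hash)→21800, (B,hash)→34980, (D,nl_idx)→197800, (D,merge)→230050, (B,merge)→484380, (B,nl)→3003580 …(+1); best=21800 via (D,hash)
  {ACDE}: card=24000; try (E,hash)→5680, (E,merge)→8560, (E,nl_idx)→30400, (A,hash)→36780, (E,nl)→51600, (A,merge)→485380 …(+1); best=5680 via (E,hash)
  {ABCDE}: card=60000; try (B,hash)→31080, (A,hash)→100000, (B,merge)→390480, (A,merge)→1373600, (B,nl)→2405680, (A,nl)→15021800; best=31080 via (B,hash)

cost=31080; order=A,D,C,E,B; methods=nl_idx,hash,hash,hash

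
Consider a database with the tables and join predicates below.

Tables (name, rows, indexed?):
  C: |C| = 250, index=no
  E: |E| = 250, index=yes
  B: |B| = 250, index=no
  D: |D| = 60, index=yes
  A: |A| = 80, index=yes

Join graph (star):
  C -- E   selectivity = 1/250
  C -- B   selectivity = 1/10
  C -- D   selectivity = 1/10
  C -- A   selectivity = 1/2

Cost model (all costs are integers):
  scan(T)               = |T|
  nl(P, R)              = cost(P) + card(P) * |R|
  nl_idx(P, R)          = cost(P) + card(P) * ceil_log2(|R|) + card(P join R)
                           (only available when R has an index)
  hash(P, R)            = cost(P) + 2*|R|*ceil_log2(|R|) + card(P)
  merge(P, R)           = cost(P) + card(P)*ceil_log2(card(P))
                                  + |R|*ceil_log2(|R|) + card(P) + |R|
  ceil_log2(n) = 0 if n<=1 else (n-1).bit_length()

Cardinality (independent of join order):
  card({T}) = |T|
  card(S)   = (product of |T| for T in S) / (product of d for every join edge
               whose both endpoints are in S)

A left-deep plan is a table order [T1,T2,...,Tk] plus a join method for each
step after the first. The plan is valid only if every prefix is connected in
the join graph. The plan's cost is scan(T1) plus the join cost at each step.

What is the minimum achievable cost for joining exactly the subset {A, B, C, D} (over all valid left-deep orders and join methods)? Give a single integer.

45340

Selinger DP over subsets of {A,B,C,D}:
  {C}: scan cost=250, card=250
  {B}: scan cost=250, card=250
  {D}: scan cost=60, card=60
  {A}: scan cost=80, card=80
  {BC}: card=6250; try (C,hash)→4500, (B,hash)→4500, (C,merge)→4750, (B,merge)→4750, (C,nl)→62750, (B,nl)→62750; best=4500 via (C,hash)
  {CD}: card=1500; try (D,hash)→1220, (C,merge)→2730, (D,merge)→2920, (D,nl_idx)→3250, (C,hash)→4120, (C,nl)→15060 …(+1); best=1220 via (D,hash)
  {AC}: card=10000; try (A,hash)→1620, (C,merge)→2970, (A,merge)→3140, (C,hash)→4160, (A,nl_idx)→12000, (C,nl)→20080 …(+1); best=1620 via (A,hash)
  {BCD}: card=37500; try (B,hash)→6720, (D,hash)→11470, (B,merge)→21470, (D,nl_idx)→79500, (D,merge)→92420, (B,nl)→376220 …(+1); best=6720 via (B,hash)
  {ABC}: card=250000; try (A,hash)→11870, (B,hash)→15620, (A,merge)→92640, (B,merge)→153870, (A,nl_idx)→298250, (A,nl)→504500 …(+1); best=11870 via (A,hash)
  {ACD}: card=60000; try (A,hash)→3840, (D,hash)→12340, (A,merge)→19860, (A,nl_idx)→71720, (A,nl)→121220, (D,nl_idx)→121620 …(+2); best=3840 via (A,hash)
  {ABCD}: card=1500000; try (A,hash)→45340, (B,hash)→67840, (D,hash)→262590, (A,merge)→644860, (B,merge)→1026090, (A,nl_idx)→1769220 …(+5); best=45340 via (A,hash)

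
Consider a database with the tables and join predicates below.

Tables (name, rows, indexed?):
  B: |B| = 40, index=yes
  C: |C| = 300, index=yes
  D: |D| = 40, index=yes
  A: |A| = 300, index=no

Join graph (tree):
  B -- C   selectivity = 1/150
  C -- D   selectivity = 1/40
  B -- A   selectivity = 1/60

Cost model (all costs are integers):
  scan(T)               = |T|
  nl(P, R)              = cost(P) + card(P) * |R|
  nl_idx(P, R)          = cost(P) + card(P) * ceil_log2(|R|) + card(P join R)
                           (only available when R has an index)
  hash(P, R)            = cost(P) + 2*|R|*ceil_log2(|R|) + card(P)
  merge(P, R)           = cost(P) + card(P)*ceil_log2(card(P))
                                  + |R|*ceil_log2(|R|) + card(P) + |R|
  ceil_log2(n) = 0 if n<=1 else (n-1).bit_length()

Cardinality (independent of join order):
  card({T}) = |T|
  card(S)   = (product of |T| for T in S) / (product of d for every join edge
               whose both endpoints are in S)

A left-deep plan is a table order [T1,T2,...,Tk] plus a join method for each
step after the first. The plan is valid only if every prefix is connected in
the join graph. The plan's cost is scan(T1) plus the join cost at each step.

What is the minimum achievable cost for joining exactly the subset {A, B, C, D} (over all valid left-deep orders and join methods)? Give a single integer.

Selinger DP over subsets of {A,B,C,D}:
  {B}: scan cost=40, card=40
  {C}: scan cost=300, card=300
  {D}: scan cost=40, card=40
  {A}: scan cost=300, card=300
  {BC}: card=80; try (C,nl_idx)→480, (B,hash)→1080, (B,nl_idx)→2180, (C,merge)→3320, (B,merge)→3580, (C,hash)→5480 …(+2); best=480 via (C,nl_idx)
  {AB}: card=200; try (B,hash)→1080, (B,nl_idx)→2300, (A,merge)→3320, (B,merge)→3580, (A,hash)→5480, (A,nl)→12040 …(+1); best=1080 via (B,hash)
  {CD}: card=300; try (C,nl_idx)→700, (D,hash)→1080, (D,nl_idx)→2400, (C,merge)→3320, (D,merge)→3580, (C,hash)→5480 …(+2); best=700 via (C,nl_idx)
  {BCD}: card=80; try (D,hash)→1040, (D,nl_idx)→1040, (D,merge)→1400, (B,hash)→1480, (B,nl_idx)→2580, (D,nl)→3680 …(+2); best=1040 via (D,hash)
  {ABC}: card=400; try (C,nl_idx)→3280, (A,merge)→4120, (C,merge)→5880, (A,hash)→5960, (C,hash)→6680, (A,nl)→24480 …(+1); best=3280 via (C,nl_idx)
  {ABCD}: card=400; try (D,hash)→4160, (A,merge)→4680, (D,nl_idx)→6080, (A,hash)→6520, (D,merge)→7560, (D,nl)→19280 …(+1); best=4160 via (D,hash)

4160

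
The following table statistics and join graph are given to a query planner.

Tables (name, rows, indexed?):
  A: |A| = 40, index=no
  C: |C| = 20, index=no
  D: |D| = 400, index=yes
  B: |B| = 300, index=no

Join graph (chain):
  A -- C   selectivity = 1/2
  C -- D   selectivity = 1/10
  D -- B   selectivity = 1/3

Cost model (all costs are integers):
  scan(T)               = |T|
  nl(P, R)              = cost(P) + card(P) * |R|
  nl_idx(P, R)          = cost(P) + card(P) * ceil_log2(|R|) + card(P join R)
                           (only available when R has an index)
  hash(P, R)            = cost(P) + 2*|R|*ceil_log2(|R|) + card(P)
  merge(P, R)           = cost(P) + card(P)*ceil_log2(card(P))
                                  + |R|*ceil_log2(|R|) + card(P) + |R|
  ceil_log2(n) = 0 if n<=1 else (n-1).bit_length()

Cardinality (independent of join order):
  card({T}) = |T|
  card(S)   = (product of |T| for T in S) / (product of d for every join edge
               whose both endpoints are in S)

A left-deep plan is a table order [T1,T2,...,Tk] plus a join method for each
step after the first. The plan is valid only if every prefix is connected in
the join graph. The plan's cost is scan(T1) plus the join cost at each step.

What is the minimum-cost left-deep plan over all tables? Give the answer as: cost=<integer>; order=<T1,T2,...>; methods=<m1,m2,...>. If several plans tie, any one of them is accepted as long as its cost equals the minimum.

Selinger DP (subsets sized 1..n):
  {A}: scan cost=40, card=40
  {C}: scan cost=20, card=20
  {D}: scan cost=400, card=400
  {B}: scan cost=300, card=300
  {AC}: card=400; try (C,hash)→280, (A,merge)→420, (C,merge)→440, (A,hash)→520, (A,nl)→820, (C,nl)→840; best=280 via (C,hash)
  {CD}: card=800; try (D,nl_idx)→1000, (C,hash)→1000, (D,merge)→4140, (C,merge)→4520, (D,hash)→7240, (D,nl)→8020 …(+1); best=1000 via (D,nl_idx)
  {BD}: card=40000; try (B,hash)→6200, (D,merge)→7300, (B,merge)→7400, (D,hash)→7800, (D,nl_idx)→43000, (D,nl)→120300 …(+1); best=6200 via (B,hash)
  {ACD}: card=16000; try (A,hash)→2280, (D,hash)→7880, (D,merge)→8280, (A,merge)→10080, (D,nl_idx)→19880, (A,nl)→33000 …(+1); best=2280 via (A,hash)
  {BCD}: card=80000; try (B,hash)→7200, (B,merge)→12800, (C,hash)→46400, (B,nl)→241000, (C,merge)→686320, (C,nl)→806200; best=7200 via (B,hash)
  {ABCD}: card=1600000; try (B,hash)→23680, (A,hash)→87680, (B,merge)→245280, (A,merge)→1447480, (A,nl)→3207200, (B,nl)→4802280; best=23680 via (B,hash)

cost=23680; order=C,D,A,B; methods=nl_idx,hash,hash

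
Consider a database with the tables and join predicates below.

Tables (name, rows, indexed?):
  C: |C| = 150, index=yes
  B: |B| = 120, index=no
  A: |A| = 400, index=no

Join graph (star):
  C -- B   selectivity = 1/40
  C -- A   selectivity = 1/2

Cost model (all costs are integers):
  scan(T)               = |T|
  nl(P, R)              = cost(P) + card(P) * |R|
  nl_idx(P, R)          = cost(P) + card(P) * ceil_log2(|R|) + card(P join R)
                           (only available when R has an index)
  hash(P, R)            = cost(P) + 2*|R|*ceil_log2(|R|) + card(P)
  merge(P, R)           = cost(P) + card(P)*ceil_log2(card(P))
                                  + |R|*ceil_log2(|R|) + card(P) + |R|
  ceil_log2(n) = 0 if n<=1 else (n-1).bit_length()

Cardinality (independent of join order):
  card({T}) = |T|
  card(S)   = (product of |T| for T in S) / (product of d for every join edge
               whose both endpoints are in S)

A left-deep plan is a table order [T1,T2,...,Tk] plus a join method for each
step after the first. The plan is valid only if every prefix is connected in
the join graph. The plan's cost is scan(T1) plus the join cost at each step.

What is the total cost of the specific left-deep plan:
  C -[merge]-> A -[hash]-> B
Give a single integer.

37180

step 1: scan C: cost=150, card=150
step 2: join A via merge
    card(P join A) = 150*400/(2) = 30000
    cost = 150 + 150*8 + 400*9 + 150 + 400 = 5500
step 3: join B via hash
    card(P join B) = 30000*120/(40) = 90000
    cost = 5500 + 2*120*7 + 30000 = 37180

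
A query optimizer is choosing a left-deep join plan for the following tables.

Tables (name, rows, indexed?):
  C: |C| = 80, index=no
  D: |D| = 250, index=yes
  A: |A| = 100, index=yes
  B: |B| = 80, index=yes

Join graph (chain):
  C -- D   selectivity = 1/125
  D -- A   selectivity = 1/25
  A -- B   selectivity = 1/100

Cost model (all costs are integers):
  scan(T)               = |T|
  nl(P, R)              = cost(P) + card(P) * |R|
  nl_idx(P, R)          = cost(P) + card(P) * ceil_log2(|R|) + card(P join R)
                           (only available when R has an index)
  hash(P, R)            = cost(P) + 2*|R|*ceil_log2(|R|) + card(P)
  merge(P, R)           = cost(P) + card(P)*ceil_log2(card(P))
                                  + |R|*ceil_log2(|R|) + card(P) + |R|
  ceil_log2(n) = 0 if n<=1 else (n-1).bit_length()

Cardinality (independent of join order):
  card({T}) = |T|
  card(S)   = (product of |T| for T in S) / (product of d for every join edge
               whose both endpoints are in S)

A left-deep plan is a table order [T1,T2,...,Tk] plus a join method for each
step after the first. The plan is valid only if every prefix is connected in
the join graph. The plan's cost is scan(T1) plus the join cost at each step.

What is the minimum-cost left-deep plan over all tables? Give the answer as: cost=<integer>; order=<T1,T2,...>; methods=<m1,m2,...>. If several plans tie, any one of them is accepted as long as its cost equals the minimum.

cost=4080; order=B,A,D,C; methods=nl_idx,nl_idx,hash

Selinger DP (subsets sized 1..n):
  {C}: scan cost=80, card=80
  {D}: scan cost=250, card=250
  {A}: scan cost=100, card=100
  {B}: scan cost=80, card=80
  {CD}: card=160; try (D,nl_idx)→880, (C,hash)→1620, (D,merge)→2970, (C,merge)→3140, (D,hash)→4160, (D,nl)→20080 …(+1); best=880 via (D,nl_idx)
  {AD}: card=1000; try (D,nl_idx)→1900, (A,hash)→1900, (A,nl_idx)→3000, (D,merge)→3150, (A,merge)→3300, (D,hash)→4200 …(+2); best=1900 via (D,nl_idx)
  {AB}: card=80; try (A,nl_idx)→720, (B,nl_idx)→880, (B,hash)→1320, (A,merge)→1520, (B,merge)→1540, (A,hash)→1560 …(+2); best=720 via (A,nl_idx)
  {ACD}: card=640; try (A,hash)→2440, (A,nl_idx)→2640, (A,merge)→3120, (C,hash)→4020, (C,merge)→13540, (A,nl)→16880 …(+1); best=2440 via (A,hash)
  {ABD}: card=800; try (D,nl_idx)→2160, (D,merge)→3610, (B,hash)→4020, (D,hash)→4800, (B,nl_idx)→9700, (B,merge)→13540 …(+2); best=2160 via (D,nl_idx)
  {ABCD}: card=512; try (C,hash)→4080, (B,hash)→4200, (B,nl_idx)→7432, (B,merge)→10120, (C,merge)→11600, (B,nl)→53640 …(+1); best=4080 via (C,hash)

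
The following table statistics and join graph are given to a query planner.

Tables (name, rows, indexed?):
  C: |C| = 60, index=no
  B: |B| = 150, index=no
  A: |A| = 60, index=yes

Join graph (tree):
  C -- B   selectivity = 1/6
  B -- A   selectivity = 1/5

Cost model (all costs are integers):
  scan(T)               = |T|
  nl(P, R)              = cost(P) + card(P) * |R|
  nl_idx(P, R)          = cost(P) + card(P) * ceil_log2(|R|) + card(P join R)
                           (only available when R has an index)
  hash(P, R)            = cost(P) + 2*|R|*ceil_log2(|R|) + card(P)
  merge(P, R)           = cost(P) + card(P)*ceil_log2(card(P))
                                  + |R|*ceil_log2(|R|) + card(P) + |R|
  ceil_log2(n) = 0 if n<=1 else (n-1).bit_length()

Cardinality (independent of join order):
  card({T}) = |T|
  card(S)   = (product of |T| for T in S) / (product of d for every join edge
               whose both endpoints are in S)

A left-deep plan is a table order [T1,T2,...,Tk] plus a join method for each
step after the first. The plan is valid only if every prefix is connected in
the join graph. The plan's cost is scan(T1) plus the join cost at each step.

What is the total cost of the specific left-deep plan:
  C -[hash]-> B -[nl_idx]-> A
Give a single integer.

29520

step 1: scan C: cost=60, card=60
step 2: join B via hash
    card(P join B) = 60*150/(6) = 1500
    cost = 60 + 2*150*8 + 60 = 2520
step 3: join A via nl_idx
    card(P join A) = 1500*60/(5) = 18000
    cost = 2520 + 1500*6 + 18000 = 29520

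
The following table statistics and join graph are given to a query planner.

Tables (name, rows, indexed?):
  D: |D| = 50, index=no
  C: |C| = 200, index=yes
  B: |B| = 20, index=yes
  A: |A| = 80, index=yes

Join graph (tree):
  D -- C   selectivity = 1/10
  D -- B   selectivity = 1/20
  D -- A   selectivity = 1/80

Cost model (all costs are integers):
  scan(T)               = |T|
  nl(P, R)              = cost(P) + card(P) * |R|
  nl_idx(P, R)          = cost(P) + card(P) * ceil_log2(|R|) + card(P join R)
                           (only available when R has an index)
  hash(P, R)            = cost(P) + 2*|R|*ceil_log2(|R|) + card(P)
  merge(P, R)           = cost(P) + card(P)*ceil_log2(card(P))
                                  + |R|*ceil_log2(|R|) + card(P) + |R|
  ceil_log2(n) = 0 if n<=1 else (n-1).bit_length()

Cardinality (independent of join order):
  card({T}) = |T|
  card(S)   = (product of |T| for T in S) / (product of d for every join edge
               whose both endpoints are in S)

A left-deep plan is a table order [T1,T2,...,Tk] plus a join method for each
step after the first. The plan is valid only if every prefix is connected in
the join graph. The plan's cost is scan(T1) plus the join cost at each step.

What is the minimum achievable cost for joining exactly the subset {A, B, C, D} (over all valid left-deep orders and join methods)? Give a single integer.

Selinger DP over subsets of {A,B,C,D}:
  {D}: scan cost=50, card=50
  {C}: scan cost=200, card=200
  {B}: scan cost=20, card=20
  {A}: scan cost=80, card=80
  {CD}: card=1000; try (D,hash)→1000, (C,nl_idx)→1450, (C,merge)→2200, (D,merge)→2350, (C,hash)→3300, (C,nl)→10050 …(+1); best=1000 via (D,hash)
  {BD}: card=50; try (B,hash)→300, (B,nl_idx)→350, (D,merge)→490, (B,merge)→520, (D,hash)→640, (D,nl)→1020 …(+1); best=300 via (B,hash)
  {AD}: card=50; try (A,nl_idx)→450, (D,hash)→760, (A,merge)→1040, (D,merge)→1070, (A,hash)→1220, (A,nl)→4050 …(+1); best=450 via (A,nl_idx)
  {BCD}: card=1000; try (C,nl_idx)→1700, (B,hash)→2200, (C,merge)→2450, (C,hash)→3550, (B,nl_idx)→7000, (C,nl)→10300 …(+2); best=1700 via (C,nl_idx)
  {ACD}: card=1000; try (C,nl_idx)→1850, (C,merge)→2600, (A,hash)→3120, (C,hash)→3700, (A,nl_idx)→9000, (C,nl)→10450 …(+2); best=1850 via (C,nl_idx)
  {ABD}: card=50; try (B,hash)→700, (A,nl_idx)→700, (B,nl_idx)→750, (B,merge)→920, (A,merge)→1290, (B,nl)→1450 …(+2); best=700 via (B,hash)
  {ABCD}: card=1000; try (C,nl_idx)→2100, (C,merge)→2850, (B,hash)→3050, (A,hash)→3820, (C,hash)→3950, (B,nl_idx)→7850 …(+6); best=2100 via (C,nl_idx)

2100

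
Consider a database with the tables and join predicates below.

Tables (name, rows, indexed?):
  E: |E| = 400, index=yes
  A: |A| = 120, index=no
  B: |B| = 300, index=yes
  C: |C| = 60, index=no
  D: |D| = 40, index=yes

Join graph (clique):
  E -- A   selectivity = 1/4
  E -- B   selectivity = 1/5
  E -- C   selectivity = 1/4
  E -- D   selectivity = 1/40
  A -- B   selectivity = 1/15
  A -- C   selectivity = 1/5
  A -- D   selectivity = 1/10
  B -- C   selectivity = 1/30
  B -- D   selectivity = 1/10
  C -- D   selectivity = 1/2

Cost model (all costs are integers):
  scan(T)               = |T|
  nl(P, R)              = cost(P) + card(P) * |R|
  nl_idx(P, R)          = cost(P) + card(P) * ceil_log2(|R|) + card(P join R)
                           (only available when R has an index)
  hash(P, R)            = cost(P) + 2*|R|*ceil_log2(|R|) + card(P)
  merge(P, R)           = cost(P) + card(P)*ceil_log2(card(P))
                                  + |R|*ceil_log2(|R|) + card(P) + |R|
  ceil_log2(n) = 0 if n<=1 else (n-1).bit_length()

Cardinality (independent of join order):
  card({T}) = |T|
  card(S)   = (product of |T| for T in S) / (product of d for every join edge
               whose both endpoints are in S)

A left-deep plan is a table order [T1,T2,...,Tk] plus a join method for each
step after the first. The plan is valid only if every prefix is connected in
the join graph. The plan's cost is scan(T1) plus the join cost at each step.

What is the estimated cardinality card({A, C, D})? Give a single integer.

Tables in S: A(120), C(60), D(40)
Edges inside S: A-C(d=5), A-D(d=10), C-D(d=2)
numerator = 120 * 60 * 40 = 288000
denominator = 5 * 10 * 2 = 100
card(S) = 288000 / 100 = 2880

2880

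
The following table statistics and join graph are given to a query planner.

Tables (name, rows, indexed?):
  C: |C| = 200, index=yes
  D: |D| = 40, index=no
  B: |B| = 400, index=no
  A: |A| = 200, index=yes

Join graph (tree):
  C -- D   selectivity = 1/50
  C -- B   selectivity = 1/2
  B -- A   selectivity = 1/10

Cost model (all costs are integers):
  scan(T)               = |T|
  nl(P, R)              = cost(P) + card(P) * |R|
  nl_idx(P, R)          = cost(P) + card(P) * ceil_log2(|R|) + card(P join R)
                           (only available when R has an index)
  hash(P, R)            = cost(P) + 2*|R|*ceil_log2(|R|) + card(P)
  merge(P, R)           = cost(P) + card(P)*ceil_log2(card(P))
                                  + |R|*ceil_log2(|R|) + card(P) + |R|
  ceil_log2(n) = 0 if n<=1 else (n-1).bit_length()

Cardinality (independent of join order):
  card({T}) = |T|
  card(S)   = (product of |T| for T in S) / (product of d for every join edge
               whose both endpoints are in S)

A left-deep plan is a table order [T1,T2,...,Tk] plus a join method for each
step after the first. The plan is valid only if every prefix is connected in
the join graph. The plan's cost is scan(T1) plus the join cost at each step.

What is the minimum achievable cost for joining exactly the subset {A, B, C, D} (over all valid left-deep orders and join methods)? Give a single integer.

41160

Selinger DP over subsets of {A,B,C,D}:
  {C}: scan cost=200, card=200
  {D}: scan cost=40, card=40
  {B}: scan cost=400, card=400
  {A}: scan cost=200, card=200
  {CD}: card=160; try (C,nl_idx)→520, (D,hash)→880, (C,merge)→2120, (D,merge)→2280, (C,hash)→3280, (C,nl)→8040 …(+1); best=520 via (C,nl_idx)
  {BC}: card=40000; try (C,hash)→4000, (B,merge)→6000, (C,merge)→6200, (B,hash)→7600, (C,nl_idx)→43600, (B,nl)→80200 …(+1); best=4000 via (C,hash)
  {AB}: card=8000; try (A,hash)→4000, (B,merge)→6000, (A,merge)→6200, (B,hash)→7600, (A,nl_idx)→11600, (B,nl)→80200 …(+1); best=4000 via (A,hash)
  {BCD}: card=32000; try (B,merge)→5960, (B,hash)→7880, (D,hash)→44480, (B,nl)→64520, (D,merge)→684280, (D,nl)→1604000; best=5960 via (B,merge)
  {ABC}: card=800000; try (C,hash)→15200, (A,hash)→47200, (C,merge)→117800, (A,merge)→685800, (C,nl_idx)→868000, (A,nl_idx)→1124000 …(+2); best=15200 via (C,hash)
  {ABCD}: card=640000; try (A,hash)→41160, (A,merge)→519760, (D,hash)→815680, (A,nl_idx)→901960, (A,nl)→6405960, (D,merge)→16815480 …(+1); best=41160 via (A,hash)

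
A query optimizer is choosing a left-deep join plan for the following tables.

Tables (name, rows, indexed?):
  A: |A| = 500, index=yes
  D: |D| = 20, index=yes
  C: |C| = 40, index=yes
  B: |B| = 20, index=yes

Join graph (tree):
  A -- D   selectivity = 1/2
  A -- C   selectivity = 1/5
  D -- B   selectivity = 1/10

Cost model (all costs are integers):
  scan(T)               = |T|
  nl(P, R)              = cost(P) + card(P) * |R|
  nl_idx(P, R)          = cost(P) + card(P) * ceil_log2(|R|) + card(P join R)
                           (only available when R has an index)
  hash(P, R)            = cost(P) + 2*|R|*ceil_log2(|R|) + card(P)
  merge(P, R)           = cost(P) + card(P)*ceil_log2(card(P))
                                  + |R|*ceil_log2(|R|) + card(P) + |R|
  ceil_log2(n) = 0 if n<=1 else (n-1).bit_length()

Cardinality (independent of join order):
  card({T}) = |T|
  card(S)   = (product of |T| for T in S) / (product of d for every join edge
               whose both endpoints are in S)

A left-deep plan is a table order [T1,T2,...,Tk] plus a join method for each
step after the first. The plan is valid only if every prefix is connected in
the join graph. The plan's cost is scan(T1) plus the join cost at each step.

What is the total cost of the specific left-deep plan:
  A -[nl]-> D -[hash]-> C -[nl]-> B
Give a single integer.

815980

step 1: scan A: cost=500, card=500
step 2: join D via nl
    card(P join D) = 500*20/(2) = 5000
    cost = 500 + 500*20 = 10500
step 3: join C via hash
    card(P join C) = 5000*40/(5) = 40000
    cost = 10500 + 2*40*6 + 5000 = 15980
step 4: join B via nl
    card(P join B) = 40000*20/(10) = 80000
    cost = 15980 + 40000*20 = 815980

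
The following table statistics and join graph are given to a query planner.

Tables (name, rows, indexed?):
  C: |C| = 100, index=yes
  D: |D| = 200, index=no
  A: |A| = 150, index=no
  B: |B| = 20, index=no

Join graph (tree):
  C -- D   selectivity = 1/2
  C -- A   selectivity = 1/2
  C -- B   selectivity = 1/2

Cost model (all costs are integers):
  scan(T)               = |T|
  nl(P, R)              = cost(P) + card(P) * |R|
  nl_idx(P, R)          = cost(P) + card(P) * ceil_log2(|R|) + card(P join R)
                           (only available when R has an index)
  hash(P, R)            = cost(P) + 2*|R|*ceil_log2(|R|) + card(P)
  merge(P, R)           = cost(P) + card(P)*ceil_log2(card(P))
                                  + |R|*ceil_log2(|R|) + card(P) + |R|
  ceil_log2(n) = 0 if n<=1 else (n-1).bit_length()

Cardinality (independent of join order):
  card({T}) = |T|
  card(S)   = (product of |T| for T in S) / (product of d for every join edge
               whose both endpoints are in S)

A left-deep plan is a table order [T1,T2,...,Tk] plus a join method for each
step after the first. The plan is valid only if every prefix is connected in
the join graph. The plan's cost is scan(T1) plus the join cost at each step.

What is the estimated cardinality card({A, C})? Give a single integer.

7500

Tables in S: A(150), C(100)
Edges inside S: C-A(d=2)
numerator = 150 * 100 = 15000
denominator = 2 = 2
card(S) = 15000 / 2 = 7500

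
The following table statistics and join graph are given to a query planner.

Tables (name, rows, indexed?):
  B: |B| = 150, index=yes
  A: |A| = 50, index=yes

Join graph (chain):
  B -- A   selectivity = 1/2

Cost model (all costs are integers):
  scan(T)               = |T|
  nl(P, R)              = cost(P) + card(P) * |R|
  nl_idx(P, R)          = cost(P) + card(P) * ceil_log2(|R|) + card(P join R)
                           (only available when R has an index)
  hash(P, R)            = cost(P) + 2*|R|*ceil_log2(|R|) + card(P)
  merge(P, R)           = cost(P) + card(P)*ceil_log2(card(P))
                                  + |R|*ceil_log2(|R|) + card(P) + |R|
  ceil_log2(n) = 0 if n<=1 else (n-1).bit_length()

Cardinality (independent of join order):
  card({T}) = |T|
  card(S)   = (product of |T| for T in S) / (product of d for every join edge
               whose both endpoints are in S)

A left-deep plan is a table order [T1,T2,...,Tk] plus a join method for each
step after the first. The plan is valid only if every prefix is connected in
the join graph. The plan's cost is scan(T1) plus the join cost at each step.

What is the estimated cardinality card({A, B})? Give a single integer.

3750

Tables in S: A(50), B(150)
Edges inside S: B-A(d=2)
numerator = 50 * 150 = 7500
denominator = 2 = 2
card(S) = 7500 / 2 = 3750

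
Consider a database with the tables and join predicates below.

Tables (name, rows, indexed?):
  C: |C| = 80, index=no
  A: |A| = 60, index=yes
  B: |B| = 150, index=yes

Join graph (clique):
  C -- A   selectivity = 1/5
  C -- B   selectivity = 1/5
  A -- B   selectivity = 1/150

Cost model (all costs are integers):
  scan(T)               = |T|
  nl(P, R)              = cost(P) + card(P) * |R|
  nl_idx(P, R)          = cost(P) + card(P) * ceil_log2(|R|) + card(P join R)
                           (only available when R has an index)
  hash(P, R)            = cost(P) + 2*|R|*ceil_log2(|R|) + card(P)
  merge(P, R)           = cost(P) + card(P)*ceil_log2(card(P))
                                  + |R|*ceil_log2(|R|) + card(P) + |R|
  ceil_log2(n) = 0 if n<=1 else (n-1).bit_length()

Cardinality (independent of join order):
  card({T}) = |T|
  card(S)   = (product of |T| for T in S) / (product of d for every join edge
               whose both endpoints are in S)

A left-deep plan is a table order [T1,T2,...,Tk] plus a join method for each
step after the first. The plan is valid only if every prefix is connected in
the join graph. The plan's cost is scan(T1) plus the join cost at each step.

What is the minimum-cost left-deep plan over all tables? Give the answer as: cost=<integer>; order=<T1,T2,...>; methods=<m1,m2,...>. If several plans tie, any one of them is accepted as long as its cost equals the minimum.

cost=1660; order=A,B,C; methods=nl_idx,merge

Selinger DP (subsets sized 1..n):
  {C}: scan cost=80, card=80
  {A}: scan cost=60, card=60
  {B}: scan cost=150, card=150
  {AC}: card=960; try (A,hash)→880, (C,merge)→1120, (A,merge)→1140, (C,hash)→1240, (A,nl_idx)→1520, (C,nl)→4860 …(+1); best=880 via (A,hash)
  {BC}: card=2400; try (C,hash)→1420, (B,merge)→2070, (C,merge)→2140, (B,hash)→2560, (B,nl_idx)→3120, (B,nl)→12080 …(+1); best=1420 via (C,hash)
  {AB}: card=60; try (B,nl_idx)→600, (A,hash)→1020, (A,nl_idx)→1110, (B,merge)→1830, (A,merge)→1920, (B,hash)→2520 …(+2); best=600 via (B,nl_idx)
  {ABC}: card=192; try (C,merge)→1660, (C,hash)→1780, (B,hash)→4240, (A,hash)→4540, (C,nl)→5400, (B,nl_idx)→8752 …(+5); best=1660 via (C,merge)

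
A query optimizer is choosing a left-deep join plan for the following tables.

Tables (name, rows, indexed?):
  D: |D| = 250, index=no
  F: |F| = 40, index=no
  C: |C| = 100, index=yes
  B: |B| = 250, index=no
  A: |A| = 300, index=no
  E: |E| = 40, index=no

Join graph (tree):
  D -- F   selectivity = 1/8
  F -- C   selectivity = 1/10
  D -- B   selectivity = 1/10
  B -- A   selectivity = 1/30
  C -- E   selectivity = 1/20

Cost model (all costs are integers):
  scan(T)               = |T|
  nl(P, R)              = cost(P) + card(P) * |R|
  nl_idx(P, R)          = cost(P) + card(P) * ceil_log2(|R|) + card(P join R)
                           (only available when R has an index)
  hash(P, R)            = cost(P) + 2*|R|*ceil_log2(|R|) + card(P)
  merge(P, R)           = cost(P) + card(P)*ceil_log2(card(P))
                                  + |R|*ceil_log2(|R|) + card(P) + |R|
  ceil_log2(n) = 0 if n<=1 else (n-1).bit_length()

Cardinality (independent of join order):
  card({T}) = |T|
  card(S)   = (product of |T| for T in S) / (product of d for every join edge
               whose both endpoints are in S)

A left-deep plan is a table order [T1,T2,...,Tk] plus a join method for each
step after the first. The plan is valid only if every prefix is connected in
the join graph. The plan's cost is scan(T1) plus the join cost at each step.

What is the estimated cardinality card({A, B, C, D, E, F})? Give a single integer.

6250000

Tables in S: A(300), B(250), C(100), D(250), E(40), F(40)
Edges inside S: D-F(d=8), F-C(d=10), D-B(d=10), B-A(d=30), C-E(d=20)
numerator = 300 * 250 * 100 * 250 * 40 * 40 = 3000000000000
denominator = 8 * 10 * 10 * 30 * 20 = 480000
card(S) = 3000000000000 / 480000 = 6250000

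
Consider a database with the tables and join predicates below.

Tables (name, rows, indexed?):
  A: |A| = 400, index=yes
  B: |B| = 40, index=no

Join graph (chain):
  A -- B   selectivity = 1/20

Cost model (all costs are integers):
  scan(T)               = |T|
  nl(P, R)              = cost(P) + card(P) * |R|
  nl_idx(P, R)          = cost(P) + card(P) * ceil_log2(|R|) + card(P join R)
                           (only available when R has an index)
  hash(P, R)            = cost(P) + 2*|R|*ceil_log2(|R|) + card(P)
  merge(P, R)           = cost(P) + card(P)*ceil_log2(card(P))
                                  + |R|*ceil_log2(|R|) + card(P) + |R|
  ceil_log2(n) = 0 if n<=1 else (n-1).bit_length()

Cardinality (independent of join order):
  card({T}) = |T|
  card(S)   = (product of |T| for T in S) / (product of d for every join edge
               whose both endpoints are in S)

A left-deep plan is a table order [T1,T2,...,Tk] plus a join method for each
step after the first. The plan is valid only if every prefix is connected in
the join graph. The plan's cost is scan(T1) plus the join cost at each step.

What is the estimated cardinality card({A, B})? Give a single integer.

800

Tables in S: A(400), B(40)
Edges inside S: A-B(d=20)
numerator = 400 * 40 = 16000
denominator = 20 = 20
card(S) = 16000 / 20 = 800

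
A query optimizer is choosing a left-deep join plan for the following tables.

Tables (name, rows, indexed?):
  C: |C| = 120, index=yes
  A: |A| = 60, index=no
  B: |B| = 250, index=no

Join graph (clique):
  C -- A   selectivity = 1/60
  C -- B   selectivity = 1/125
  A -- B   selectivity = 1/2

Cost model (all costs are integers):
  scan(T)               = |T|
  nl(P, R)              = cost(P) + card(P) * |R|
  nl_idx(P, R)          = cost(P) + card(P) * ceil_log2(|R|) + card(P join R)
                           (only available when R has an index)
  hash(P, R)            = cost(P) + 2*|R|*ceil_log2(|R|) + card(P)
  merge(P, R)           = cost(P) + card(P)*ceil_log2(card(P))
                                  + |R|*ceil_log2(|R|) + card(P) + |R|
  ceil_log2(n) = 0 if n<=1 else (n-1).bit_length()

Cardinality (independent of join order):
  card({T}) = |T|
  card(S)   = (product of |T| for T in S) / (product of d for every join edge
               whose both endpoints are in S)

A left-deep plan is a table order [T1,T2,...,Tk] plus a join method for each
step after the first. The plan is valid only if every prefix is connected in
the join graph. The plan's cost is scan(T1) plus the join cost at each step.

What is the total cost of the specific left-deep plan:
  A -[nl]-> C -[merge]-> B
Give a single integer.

step 1: scan A: cost=60, card=60
step 2: join C via nl
    card(P join C) = 60*120/(60) = 120
    cost = 60 + 60*120 = 7260
step 3: join B via merge
    card(P join B) = 120*250/(125*2) = 120
    cost = 7260 + 120*7 + 250*8 + 120 + 250 = 10470

10470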